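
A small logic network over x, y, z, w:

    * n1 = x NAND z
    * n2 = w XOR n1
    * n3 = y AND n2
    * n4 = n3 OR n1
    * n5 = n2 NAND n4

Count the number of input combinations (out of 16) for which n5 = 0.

n5 = n2 NAND n4 must be 0, so both n2 = 1 and n4 = 1.
Enumerating the 16 input combinations, 7 give n5 = 0 and 9 give n5 = 1.

7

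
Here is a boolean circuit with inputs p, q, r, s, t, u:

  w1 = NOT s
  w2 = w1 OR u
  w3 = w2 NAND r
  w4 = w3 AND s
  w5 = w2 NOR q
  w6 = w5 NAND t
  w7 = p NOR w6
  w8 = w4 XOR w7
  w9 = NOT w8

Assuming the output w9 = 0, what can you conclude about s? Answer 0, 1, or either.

w9 = NOT w8 must be 0, so w8 = 1.
w8 = w4 XOR w7 must be 1, so w4 and w7 differ.
Every assignment with w9 = 0 has s = 1; there are 22 such assignment(s).

1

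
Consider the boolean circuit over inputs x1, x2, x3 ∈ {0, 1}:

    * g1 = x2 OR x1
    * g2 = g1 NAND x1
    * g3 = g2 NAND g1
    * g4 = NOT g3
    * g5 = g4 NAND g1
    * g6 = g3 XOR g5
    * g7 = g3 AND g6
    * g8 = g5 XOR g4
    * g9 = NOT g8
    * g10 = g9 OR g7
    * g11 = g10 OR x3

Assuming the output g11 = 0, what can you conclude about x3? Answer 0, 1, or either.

g11 = g10 OR x3 must be 0, so both g10 = 0 and x3 = 0.
g10 = g9 OR g7 must be 0, so both g9 = 0 and g7 = 0.
g9 = NOT g8 must be 0, so g8 = 1.
Every assignment with g11 = 0 has x3 = 0; there are 4 such assignment(s).
  x1=0, x2=0, x3=0
  x1=0, x2=1, x3=0
  x1=1, x2=0, x3=0
  x1=1, x2=1, x3=0

0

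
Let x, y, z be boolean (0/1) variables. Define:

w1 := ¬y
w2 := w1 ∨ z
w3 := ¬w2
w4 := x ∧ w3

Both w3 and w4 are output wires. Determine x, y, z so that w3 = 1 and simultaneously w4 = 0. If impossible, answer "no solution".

Check with x=0, y=1, z=0:
w1 = ¬y = ¬1 = 0
w2 = w1 ∨ z = 0 ∨ 0 = 0
w3 = ¬w2 = ¬0 = 1
w4 = x ∧ w3 = 0 ∧ 1 = 0
So w3 = 1 and w4 = 0.

x=0, y=1, z=0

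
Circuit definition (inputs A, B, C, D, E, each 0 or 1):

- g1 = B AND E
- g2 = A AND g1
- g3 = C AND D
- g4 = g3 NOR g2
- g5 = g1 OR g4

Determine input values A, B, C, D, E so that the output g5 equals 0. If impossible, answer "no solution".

A=0, B=0, C=1, D=1, E=1

Check with A=0, B=0, C=1, D=1, E=1:
g1 = B AND E = 0 AND 1 = 0
g2 = A AND g1 = 0 AND 0 = 0
g3 = C AND D = 1 AND 1 = 1
g4 = g3 NOR g2 = 1 NOR 0 = 0
g5 = g1 OR g4 = 0 OR 0 = 0
So g5 = 0 as required.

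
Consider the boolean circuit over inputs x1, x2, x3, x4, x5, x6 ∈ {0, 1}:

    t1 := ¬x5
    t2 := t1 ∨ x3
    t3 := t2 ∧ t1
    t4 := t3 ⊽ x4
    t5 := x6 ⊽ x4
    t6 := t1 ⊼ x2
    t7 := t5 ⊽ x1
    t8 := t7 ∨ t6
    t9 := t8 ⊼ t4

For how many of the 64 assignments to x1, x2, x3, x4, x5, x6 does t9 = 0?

t9 = t8 ⊼ t4 must be 0, so both t8 = 1 and t4 = 1.
t8 = t7 ∨ t6 must be 1, so at least one of t7, t6 is 1.
t4 = t3 ⊽ x4 must be 1, so both t3 = 0 and x4 = 0.
Enumerating the 64 input combinations, 16 give t9 = 0 and 48 give t9 = 1.

16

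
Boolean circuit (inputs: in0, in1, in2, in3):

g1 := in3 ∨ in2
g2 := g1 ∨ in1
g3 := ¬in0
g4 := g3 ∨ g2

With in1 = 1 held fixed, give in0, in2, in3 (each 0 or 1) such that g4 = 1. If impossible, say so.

in0=1 in2=1 in3=0

Check with in1 = 1 and in0=1, in2=1, in3=0:
g1 = in3 ∨ in2 = 0 ∨ 1 = 1
g2 = g1 ∨ in1 = 1 ∨ 1 = 1
g3 = ¬in0 = ¬1 = 0
g4 = g3 ∨ g2 = 0 ∨ 1 = 1
So g4 = 1.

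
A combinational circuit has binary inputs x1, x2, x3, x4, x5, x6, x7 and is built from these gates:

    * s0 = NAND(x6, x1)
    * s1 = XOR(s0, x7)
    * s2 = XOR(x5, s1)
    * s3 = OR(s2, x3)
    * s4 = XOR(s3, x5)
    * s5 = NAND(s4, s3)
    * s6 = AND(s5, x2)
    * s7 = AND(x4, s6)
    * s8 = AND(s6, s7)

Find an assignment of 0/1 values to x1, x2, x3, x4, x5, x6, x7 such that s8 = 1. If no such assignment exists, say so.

Check with x1=0, x2=1, x3=0, x4=1, x5=1, x6=1, x7=1:
s0 = NAND(x6, x1) = NAND(1, 0) = 1
s1 = XOR(s0, x7) = XOR(1, 1) = 0
s2 = XOR(x5, s1) = XOR(1, 0) = 1
s3 = OR(s2, x3) = OR(1, 0) = 1
s4 = XOR(s3, x5) = XOR(1, 1) = 0
s5 = NAND(s4, s3) = NAND(0, 1) = 1
s6 = AND(s5, x2) = AND(1, 1) = 1
s7 = AND(x4, s6) = AND(1, 1) = 1
s8 = AND(s6, s7) = AND(1, 1) = 1
So s8 = 1 as required.

x1=0, x2=1, x3=0, x4=1, x5=1, x6=1, x7=1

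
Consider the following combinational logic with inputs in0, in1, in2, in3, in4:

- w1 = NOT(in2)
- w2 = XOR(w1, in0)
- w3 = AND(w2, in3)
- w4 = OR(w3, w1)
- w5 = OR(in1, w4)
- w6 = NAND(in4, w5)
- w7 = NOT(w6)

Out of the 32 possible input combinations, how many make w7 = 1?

w7 = NOT(w6) must be 1, so w6 = 0.
Enumerating the 32 input combinations, 13 give w7 = 1 and 19 give w7 = 0.

13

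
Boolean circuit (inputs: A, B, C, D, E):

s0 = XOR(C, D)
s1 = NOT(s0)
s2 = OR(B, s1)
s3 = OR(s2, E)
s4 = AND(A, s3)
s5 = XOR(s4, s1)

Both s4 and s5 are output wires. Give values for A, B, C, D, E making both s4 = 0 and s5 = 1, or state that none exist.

A=0, B=0, C=0, D=0, E=1

Check with A=0, B=0, C=0, D=0, E=1:
s0 = XOR(C, D) = XOR(0, 0) = 0
s1 = NOT(s0) = NOT 0 = 1
s2 = OR(B, s1) = OR(0, 1) = 1
s3 = OR(s2, E) = OR(1, 1) = 1
s4 = AND(A, s3) = AND(0, 1) = 0
s5 = XOR(s4, s1) = XOR(0, 1) = 1
So s4 = 0 and s5 = 1.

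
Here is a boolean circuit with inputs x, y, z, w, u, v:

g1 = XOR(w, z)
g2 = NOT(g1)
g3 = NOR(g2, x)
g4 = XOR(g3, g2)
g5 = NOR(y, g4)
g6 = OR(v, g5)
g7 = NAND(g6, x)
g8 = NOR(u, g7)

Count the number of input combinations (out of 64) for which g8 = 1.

10

g8 = NOR(u, g7) must be 1, so both u = 0 and g7 = 0.
Enumerating the 64 input combinations, 10 give g8 = 1 and 54 give g8 = 0.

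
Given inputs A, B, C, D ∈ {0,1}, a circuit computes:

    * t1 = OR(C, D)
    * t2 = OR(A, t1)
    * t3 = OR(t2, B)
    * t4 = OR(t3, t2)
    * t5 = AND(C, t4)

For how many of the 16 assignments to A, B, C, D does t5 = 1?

t5 = AND(C, t4) must be 1, so both C = 1 and t4 = 1.
t4 = OR(t3, t2) must be 1, so at least one of t3, t2 is 1.
Enumerating the 16 input combinations, 8 give t5 = 1 and 8 give t5 = 0.

8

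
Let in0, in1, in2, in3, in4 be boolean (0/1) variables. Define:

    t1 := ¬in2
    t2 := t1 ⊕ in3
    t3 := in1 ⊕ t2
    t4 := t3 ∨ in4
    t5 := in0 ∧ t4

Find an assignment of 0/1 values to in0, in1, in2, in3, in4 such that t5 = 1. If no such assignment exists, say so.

Check with in0=1 in1=1 in2=1 in3=1 in4=1:
t1 = ¬in2 = ¬1 = 0
t2 = t1 ⊕ in3 = 0 ⊕ 1 = 1
t3 = in1 ⊕ t2 = 1 ⊕ 1 = 0
t4 = t3 ∨ in4 = 0 ∨ 1 = 1
t5 = in0 ∧ t4 = 1 ∧ 1 = 1
So t5 = 1 as required.

in0=1 in1=1 in2=1 in3=1 in4=1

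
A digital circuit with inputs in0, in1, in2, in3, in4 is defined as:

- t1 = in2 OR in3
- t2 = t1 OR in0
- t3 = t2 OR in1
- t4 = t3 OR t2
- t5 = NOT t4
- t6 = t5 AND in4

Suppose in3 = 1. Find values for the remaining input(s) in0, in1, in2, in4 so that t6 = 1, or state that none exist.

With in3 = 1 fixed, none of the 16 settings of in0, in1, in2, in4 give t6 = 1.
For example, with in0=1, in1=0, in2=1, in4=1:
t1 = in2 OR in3 = 1 OR 1 = 1
t2 = t1 OR in0 = 1 OR 1 = 1
t3 = t2 OR in1 = 1 OR 0 = 1
t4 = t3 OR t2 = 1 OR 1 = 1
t5 = NOT t4 = NOT 1 = 0
t6 = t5 AND in4 = 0 AND 1 = 0
giving t6 = 0 ≠ 1.

no solution exists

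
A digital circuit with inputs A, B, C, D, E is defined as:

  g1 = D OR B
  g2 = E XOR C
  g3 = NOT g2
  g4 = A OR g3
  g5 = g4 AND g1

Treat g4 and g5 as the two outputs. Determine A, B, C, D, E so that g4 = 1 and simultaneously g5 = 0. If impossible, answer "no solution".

Check with A=0, B=0, C=1, D=0, E=1:
g1 = D OR B = 0 OR 0 = 0
g2 = E XOR C = 1 XOR 1 = 0
g3 = NOT g2 = NOT 0 = 1
g4 = A OR g3 = 0 OR 1 = 1
g5 = g4 AND g1 = 1 AND 0 = 0
So g4 = 1 and g5 = 0.

A=0, B=0, C=1, D=0, E=1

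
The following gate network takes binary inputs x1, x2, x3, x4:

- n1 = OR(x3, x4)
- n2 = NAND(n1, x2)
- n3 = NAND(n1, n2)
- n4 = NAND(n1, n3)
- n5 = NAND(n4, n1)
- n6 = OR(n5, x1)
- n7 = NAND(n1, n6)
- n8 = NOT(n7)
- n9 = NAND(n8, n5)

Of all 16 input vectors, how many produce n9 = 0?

n9 = NAND(n8, n5) must be 0, so both n8 = 1 and n5 = 1.
n8 = NOT(n7) must be 1, so n7 = 0.
n5 = NAND(n4, n1) must be 1, so at least one of n4, n1 is 0.
Satisfying assignments:
  x1=0, x2=1, x3=0, x4=1
  x1=0, x2=1, x3=1, x4=0
  x1=0, x2=1, x3=1, x4=1
  x1=1, x2=1, x3=0, x4=1
  x1=1, x2=1, x3=1, x4=0
  x1=1, x2=1, x3=1, x4=1

6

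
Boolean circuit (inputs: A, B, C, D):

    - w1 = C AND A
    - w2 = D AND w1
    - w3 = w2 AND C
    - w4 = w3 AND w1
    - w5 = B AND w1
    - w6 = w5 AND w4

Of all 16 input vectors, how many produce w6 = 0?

w6 = w5 AND w4 must be 0, so at least one of w5, w4 is 0.
Enumerating the 16 input combinations, 15 give w6 = 0 and 1 give w6 = 1.

15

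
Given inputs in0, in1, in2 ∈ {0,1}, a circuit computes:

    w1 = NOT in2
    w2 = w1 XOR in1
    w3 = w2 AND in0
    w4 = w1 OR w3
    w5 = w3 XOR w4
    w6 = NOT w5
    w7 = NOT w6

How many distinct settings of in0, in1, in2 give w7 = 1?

w7 = NOT w6 must be 1, so w6 = 0.
w6 = NOT w5 must be 0, so w5 = 1.
Satisfying assignments:
  in0=0, in1=0, in2=0
  in0=0, in1=1, in2=0
  in0=1, in1=1, in2=0

3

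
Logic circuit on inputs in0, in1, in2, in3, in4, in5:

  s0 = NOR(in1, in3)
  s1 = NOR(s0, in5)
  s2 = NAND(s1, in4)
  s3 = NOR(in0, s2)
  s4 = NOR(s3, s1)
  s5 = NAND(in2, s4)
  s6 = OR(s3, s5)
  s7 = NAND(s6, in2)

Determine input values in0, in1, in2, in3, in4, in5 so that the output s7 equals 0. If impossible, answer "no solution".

Check with in0=0, in1=0, in2=1, in3=1, in4=1, in5=0:
s0 = NOR(in1, in3) = NOR(0, 1) = 0
s1 = NOR(s0, in5) = NOR(0, 0) = 1
s2 = NAND(s1, in4) = NAND(1, 1) = 0
s3 = NOR(in0, s2) = NOR(0, 0) = 1
s4 = NOR(s3, s1) = NOR(1, 1) = 0
s5 = NAND(in2, s4) = NAND(1, 0) = 1
s6 = OR(s3, s5) = OR(1, 1) = 1
s7 = NAND(s6, in2) = NAND(1, 1) = 0
So s7 = 0 as required.

in0=0, in1=0, in2=1, in3=1, in4=1, in5=0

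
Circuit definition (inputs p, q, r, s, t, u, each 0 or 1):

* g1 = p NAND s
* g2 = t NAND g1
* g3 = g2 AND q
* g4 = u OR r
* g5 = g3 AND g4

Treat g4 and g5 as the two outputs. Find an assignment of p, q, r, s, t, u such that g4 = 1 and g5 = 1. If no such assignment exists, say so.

p=1, q=1, r=1, s=1, t=0, u=1

Check with p=1, q=1, r=1, s=1, t=0, u=1:
g1 = p NAND s = 1 NAND 1 = 0
g2 = t NAND g1 = 0 NAND 0 = 1
g3 = g2 AND q = 1 AND 1 = 1
g4 = u OR r = 1 OR 1 = 1
g5 = g3 AND g4 = 1 AND 1 = 1
So g4 = 1 and g5 = 1.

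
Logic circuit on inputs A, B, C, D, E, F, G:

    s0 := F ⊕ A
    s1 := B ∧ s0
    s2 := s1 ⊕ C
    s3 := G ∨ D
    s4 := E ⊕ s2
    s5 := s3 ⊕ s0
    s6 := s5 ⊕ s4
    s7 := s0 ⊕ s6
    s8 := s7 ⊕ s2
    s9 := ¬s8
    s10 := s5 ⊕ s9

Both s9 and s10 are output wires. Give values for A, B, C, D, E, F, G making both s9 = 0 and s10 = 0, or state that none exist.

Check with A=0 B=0 C=0 D=0 E=1 F=0 G=0:
s0 = F ⊕ A = 0 ⊕ 0 = 0
s1 = B ∧ s0 = 0 ∧ 0 = 0
s2 = s1 ⊕ C = 0 ⊕ 0 = 0
s3 = G ∨ D = 0 ∨ 0 = 0
s4 = E ⊕ s2 = 1 ⊕ 0 = 1
s5 = s3 ⊕ s0 = 0 ⊕ 0 = 0
s6 = s5 ⊕ s4 = 0 ⊕ 1 = 1
s7 = s0 ⊕ s6 = 0 ⊕ 1 = 1
s8 = s7 ⊕ s2 = 1 ⊕ 0 = 1
s9 = ¬s8 = ¬1 = 0
s10 = s5 ⊕ s9 = 0 ⊕ 0 = 0
So s9 = 0 and s10 = 0.

A=0 B=0 C=0 D=0 E=1 F=0 G=0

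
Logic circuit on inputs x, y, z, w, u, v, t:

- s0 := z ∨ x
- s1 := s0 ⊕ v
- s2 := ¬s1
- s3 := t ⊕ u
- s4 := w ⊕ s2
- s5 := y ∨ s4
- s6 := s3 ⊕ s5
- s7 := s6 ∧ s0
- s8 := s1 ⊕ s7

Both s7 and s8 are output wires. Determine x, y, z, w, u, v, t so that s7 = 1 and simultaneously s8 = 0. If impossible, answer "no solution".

Check with x=1, y=1, z=1, w=1, u=0, v=0, t=0:
s0 = z ∨ x = 1 ∨ 1 = 1
s1 = s0 ⊕ v = 1 ⊕ 0 = 1
s2 = ¬s1 = ¬1 = 0
s3 = t ⊕ u = 0 ⊕ 0 = 0
s4 = w ⊕ s2 = 1 ⊕ 0 = 1
s5 = y ∨ s4 = 1 ∨ 1 = 1
s6 = s3 ⊕ s5 = 0 ⊕ 1 = 1
s7 = s6 ∧ s0 = 1 ∧ 1 = 1
s8 = s1 ⊕ s7 = 1 ⊕ 1 = 0
So s7 = 1 and s8 = 0.

x=1, y=1, z=1, w=1, u=0, v=0, t=0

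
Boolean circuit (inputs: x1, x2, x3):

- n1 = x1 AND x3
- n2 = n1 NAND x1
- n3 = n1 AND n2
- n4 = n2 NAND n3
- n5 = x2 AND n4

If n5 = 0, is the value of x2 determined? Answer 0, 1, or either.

0

n5 = x2 AND n4 must be 0, so at least one of x2, n4 is 0.
Every assignment with n5 = 0 has x2 = 0; there are 4 such assignment(s).
  x1=0, x2=0, x3=0
  x1=0, x2=0, x3=1
  x1=1, x2=0, x3=0
  x1=1, x2=0, x3=1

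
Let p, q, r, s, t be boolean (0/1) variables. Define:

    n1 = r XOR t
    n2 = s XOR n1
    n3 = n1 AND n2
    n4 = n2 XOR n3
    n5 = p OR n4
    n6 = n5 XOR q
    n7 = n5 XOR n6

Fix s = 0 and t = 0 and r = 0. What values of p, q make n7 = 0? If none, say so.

n7 = n5 XOR n6 must be 0, so n5 and n6 are equal.
Check with s = 0 and t = 0 and r = 0 and p=1, q=0:
n1 = r XOR t = 0 XOR 0 = 0
n2 = s XOR n1 = 0 XOR 0 = 0
n3 = n1 AND n2 = 0 AND 0 = 0
n4 = n2 XOR n3 = 0 XOR 0 = 0
n5 = p OR n4 = 1 OR 0 = 1
n6 = n5 XOR q = 1 XOR 0 = 1
n7 = n5 XOR n6 = 1 XOR 1 = 0
So n7 = 0.

p=1, q=0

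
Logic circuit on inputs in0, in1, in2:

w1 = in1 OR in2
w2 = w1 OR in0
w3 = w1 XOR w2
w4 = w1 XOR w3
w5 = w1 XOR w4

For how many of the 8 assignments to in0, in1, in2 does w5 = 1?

1

w5 = w1 XOR w4 must be 1, so w1 and w4 differ.
Satisfying assignments:
  in0=1, in1=0, in2=0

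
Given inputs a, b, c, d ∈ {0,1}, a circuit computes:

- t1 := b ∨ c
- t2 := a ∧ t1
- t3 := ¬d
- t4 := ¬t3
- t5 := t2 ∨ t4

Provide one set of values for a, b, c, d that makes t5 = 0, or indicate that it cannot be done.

t5 = t2 ∨ t4 must be 0, so both t2 = 0 and t4 = 0.
Check with a=0, b=1, c=1, d=0:
t1 = b ∨ c = 1 ∨ 1 = 1
t2 = a ∧ t1 = 0 ∧ 1 = 0
t3 = ¬d = ¬0 = 1
t4 = ¬t3 = ¬1 = 0
t5 = t2 ∨ t4 = 0 ∨ 0 = 0
So t5 = 0 as required.

a=0, b=1, c=1, d=0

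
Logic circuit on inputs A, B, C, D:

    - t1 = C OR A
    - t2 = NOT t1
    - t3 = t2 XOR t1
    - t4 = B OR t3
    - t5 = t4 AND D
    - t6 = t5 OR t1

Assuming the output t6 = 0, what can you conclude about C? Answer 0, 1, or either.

0

t6 = t5 OR t1 must be 0, so both t5 = 0 and t1 = 0.
t5 = t4 AND D must be 0, so at least one of t4, D is 0.
t1 = C OR A must be 0, so both C = 0 and A = 0.
Every assignment with t6 = 0 has C = 0; there are 2 such assignment(s).
  A=0, B=0, C=0, D=0
  A=0, B=1, C=0, D=0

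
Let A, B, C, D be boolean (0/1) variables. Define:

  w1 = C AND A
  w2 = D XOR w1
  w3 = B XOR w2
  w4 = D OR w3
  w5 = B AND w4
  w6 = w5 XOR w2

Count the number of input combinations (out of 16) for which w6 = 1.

w6 = w5 XOR w2 must be 1, so w5 and w2 differ.
Enumerating the 16 input combinations, 9 give w6 = 1 and 7 give w6 = 0.

9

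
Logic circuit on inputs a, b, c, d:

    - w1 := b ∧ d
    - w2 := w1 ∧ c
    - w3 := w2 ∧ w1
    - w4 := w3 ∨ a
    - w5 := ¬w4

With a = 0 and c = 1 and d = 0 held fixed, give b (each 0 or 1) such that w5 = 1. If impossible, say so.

b=1

Check with a = 0 and c = 1 and d = 0 and b=1:
w1 = b ∧ d = 1 ∧ 0 = 0
w2 = w1 ∧ c = 0 ∧ 1 = 0
w3 = w2 ∧ w1 = 0 ∧ 0 = 0
w4 = w3 ∨ a = 0 ∨ 0 = 0
w5 = ¬w4 = ¬0 = 1
So w5 = 1.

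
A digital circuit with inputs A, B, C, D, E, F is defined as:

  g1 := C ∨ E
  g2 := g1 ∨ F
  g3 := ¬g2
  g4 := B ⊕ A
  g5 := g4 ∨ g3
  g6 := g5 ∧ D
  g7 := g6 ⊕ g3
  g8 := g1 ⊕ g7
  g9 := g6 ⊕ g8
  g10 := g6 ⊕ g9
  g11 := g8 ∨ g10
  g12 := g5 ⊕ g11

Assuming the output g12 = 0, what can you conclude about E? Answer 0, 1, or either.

Both values of E occur among assignments with g12 = 0:
  E=0: A=0, B=0, C=0, D=0, E=0, F=0
  E=1: A=0, B=1, C=0, D=0, E=1, F=0

either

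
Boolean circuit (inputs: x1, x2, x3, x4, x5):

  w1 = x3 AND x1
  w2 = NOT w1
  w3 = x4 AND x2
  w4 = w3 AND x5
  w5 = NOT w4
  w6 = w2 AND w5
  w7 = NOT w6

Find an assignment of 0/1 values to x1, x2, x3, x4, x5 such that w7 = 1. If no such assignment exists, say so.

x1=0 x2=1 x3=1 x4=1 x5=1

Check with x1=0 x2=1 x3=1 x4=1 x5=1:
w1 = x3 AND x1 = 1 AND 0 = 0
w2 = NOT w1 = NOT 0 = 1
w3 = x4 AND x2 = 1 AND 1 = 1
w4 = w3 AND x5 = 1 AND 1 = 1
w5 = NOT w4 = NOT 1 = 0
w6 = w2 AND w5 = 1 AND 0 = 0
w7 = NOT w6 = NOT 0 = 1
So w7 = 1 as required.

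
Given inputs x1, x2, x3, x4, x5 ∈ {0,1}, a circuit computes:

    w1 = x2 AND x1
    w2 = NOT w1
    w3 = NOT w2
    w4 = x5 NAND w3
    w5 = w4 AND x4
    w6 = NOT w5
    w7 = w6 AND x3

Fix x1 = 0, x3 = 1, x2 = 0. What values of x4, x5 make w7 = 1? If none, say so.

Check with x1 = 0, x3 = 1, x2 = 0 and x4=0, x5=1:
w1 = x2 AND x1 = 0 AND 0 = 0
w2 = NOT w1 = NOT 0 = 1
w3 = NOT w2 = NOT 1 = 0
w4 = x5 NAND w3 = 1 NAND 0 = 1
w5 = w4 AND x4 = 1 AND 0 = 0
w6 = NOT w5 = NOT 0 = 1
w7 = w6 AND x3 = 1 AND 1 = 1
So w7 = 1.

x4=0, x5=1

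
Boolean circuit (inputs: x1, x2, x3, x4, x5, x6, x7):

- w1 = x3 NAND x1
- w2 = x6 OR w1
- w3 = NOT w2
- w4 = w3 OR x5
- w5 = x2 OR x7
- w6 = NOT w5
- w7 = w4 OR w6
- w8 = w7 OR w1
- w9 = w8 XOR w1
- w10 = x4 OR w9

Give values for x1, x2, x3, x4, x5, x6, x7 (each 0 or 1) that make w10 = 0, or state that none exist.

w10 = x4 OR w9 must be 0, so both x4 = 0 and w9 = 0.
w9 = w8 XOR w1 must be 0, so w8 and w1 are equal.
Check with x1=0 x2=1 x3=1 x4=0 x5=1 x6=1 x7=1:
w1 = x3 NAND x1 = 1 NAND 0 = 1
w2 = x6 OR w1 = 1 OR 1 = 1
w3 = NOT w2 = NOT 1 = 0
w4 = w3 OR x5 = 0 OR 1 = 1
w5 = x2 OR x7 = 1 OR 1 = 1
w6 = NOT w5 = NOT 1 = 0
w7 = w4 OR w6 = 1 OR 0 = 1
w8 = w7 OR w1 = 1 OR 1 = 1
w9 = w8 XOR w1 = 1 XOR 1 = 0
w10 = x4 OR w9 = 0 OR 0 = 0
So w10 = 0 as required.

x1=0 x2=1 x3=1 x4=0 x5=1 x6=1 x7=1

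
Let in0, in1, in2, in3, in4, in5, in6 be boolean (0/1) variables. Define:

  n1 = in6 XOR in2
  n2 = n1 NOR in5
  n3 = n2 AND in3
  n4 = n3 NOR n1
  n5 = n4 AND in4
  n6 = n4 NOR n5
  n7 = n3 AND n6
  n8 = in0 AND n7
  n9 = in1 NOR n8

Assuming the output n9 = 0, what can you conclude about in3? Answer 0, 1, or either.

either

Both values of in3 occur among assignments with n9 = 0:
  in3=0: in0=0, in1=1, in2=0, in3=0, in4=0, in5=0, in6=0
  in3=1: in0=0, in1=1, in2=0, in3=1, in4=0, in5=0, in6=0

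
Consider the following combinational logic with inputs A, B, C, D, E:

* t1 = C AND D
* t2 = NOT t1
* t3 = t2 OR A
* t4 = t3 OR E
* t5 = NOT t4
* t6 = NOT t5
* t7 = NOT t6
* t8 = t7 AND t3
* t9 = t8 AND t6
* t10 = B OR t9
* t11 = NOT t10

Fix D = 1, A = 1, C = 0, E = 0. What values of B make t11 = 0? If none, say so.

B=1

Check with D = 1, A = 1, C = 0, E = 0 and B=1:
t1 = C AND D = 0 AND 1 = 0
t2 = NOT t1 = NOT 0 = 1
t3 = t2 OR A = 1 OR 1 = 1
t4 = t3 OR E = 1 OR 0 = 1
t5 = NOT t4 = NOT 1 = 0
t6 = NOT t5 = NOT 0 = 1
t7 = NOT t6 = NOT 1 = 0
t8 = t7 AND t3 = 0 AND 1 = 0
t9 = t8 AND t6 = 0 AND 1 = 0
t10 = B OR t9 = 1 OR 0 = 1
t11 = NOT t10 = NOT 1 = 0
So t11 = 0.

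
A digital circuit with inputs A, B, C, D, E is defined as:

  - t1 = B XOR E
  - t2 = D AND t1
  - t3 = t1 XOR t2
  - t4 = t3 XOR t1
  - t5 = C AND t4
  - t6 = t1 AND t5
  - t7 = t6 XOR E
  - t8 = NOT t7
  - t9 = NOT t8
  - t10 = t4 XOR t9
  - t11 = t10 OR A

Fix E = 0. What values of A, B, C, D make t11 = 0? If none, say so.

t11 = t10 OR A must be 0, so both t10 = 0 and A = 0.
t10 = t4 XOR t9 must be 0, so t4 and t9 are equal.
Check with E = 0 and A=0, B=0, C=1, D=1:
t1 = B XOR E = 0 XOR 0 = 0
t2 = D AND t1 = 1 AND 0 = 0
t3 = t1 XOR t2 = 0 XOR 0 = 0
t4 = t3 XOR t1 = 0 XOR 0 = 0
t5 = C AND t4 = 1 AND 0 = 0
t6 = t1 AND t5 = 0 AND 0 = 0
t7 = t6 XOR E = 0 XOR 0 = 0
t8 = NOT t7 = NOT 0 = 1
t9 = NOT t8 = NOT 1 = 0
t10 = t4 XOR t9 = 0 XOR 0 = 0
t11 = t10 OR A = 0 OR 0 = 0
So t11 = 0.

A=0, B=0, C=1, D=1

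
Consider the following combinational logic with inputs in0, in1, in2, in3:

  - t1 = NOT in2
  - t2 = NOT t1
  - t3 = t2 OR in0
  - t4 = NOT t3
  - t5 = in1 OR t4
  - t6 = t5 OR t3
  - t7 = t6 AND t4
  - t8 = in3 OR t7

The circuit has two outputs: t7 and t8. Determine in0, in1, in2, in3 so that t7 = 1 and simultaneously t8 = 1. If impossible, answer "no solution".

Check with in0=0, in1=0, in2=0, in3=0:
t1 = NOT in2 = NOT 0 = 1
t2 = NOT t1 = NOT 1 = 0
t3 = t2 OR in0 = 0 OR 0 = 0
t4 = NOT t3 = NOT 0 = 1
t5 = in1 OR t4 = 0 OR 1 = 1
t6 = t5 OR t3 = 1 OR 0 = 1
t7 = t6 AND t4 = 1 AND 1 = 1
t8 = in3 OR t7 = 0 OR 1 = 1
So t7 = 1 and t8 = 1.

in0=0, in1=0, in2=0, in3=0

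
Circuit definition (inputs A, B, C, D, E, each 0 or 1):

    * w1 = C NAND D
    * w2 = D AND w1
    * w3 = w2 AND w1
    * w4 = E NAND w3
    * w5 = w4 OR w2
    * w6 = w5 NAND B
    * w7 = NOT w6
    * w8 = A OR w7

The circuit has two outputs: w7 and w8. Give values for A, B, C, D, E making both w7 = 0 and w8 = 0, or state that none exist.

Check with A=0 B=0 C=0 D=1 E=1:
w1 = C NAND D = 0 NAND 1 = 1
w2 = D AND w1 = 1 AND 1 = 1
w3 = w2 AND w1 = 1 AND 1 = 1
w4 = E NAND w3 = 1 NAND 1 = 0
w5 = w4 OR w2 = 0 OR 1 = 1
w6 = w5 NAND B = 1 NAND 0 = 1
w7 = NOT w6 = NOT 1 = 0
w8 = A OR w7 = 0 OR 0 = 0
So w7 = 0 and w8 = 0.

A=0 B=0 C=0 D=1 E=1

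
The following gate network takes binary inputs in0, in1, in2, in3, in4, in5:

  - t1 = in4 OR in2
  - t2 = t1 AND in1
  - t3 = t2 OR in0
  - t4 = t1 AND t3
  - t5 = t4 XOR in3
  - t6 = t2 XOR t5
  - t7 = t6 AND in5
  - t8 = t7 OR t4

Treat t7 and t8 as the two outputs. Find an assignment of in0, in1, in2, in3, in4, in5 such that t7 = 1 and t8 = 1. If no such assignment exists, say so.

Check with in0=1, in1=1, in2=1, in3=1, in4=1, in5=1:
t1 = in4 OR in2 = 1 OR 1 = 1
t2 = t1 AND in1 = 1 AND 1 = 1
t3 = t2 OR in0 = 1 OR 1 = 1
t4 = t1 AND t3 = 1 AND 1 = 1
t5 = t4 XOR in3 = 1 XOR 1 = 0
t6 = t2 XOR t5 = 1 XOR 0 = 1
t7 = t6 AND in5 = 1 AND 1 = 1
t8 = t7 OR t4 = 1 OR 1 = 1
So t7 = 1 and t8 = 1.

in0=1, in1=1, in2=1, in3=1, in4=1, in5=1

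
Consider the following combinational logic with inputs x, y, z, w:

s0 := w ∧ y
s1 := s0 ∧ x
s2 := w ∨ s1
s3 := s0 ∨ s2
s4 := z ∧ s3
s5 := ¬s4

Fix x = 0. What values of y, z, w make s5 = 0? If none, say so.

Check with x = 0 and y=1, z=1, w=1:
s0 = w ∧ y = 1 ∧ 1 = 1
s1 = s0 ∧ x = 1 ∧ 0 = 0
s2 = w ∨ s1 = 1 ∨ 0 = 1
s3 = s0 ∨ s2 = 1 ∨ 1 = 1
s4 = z ∧ s3 = 1 ∧ 1 = 1
s5 = ¬s4 = ¬1 = 0
So s5 = 0.

y=1 z=1 w=1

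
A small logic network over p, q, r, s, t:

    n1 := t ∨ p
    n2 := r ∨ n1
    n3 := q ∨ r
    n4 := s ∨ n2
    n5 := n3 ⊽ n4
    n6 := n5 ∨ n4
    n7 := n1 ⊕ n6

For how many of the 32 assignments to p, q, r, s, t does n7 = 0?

25

n7 = n1 ⊕ n6 must be 0, so n1 and n6 are equal.
Enumerating the 32 input combinations, 25 give n7 = 0 and 7 give n7 = 1.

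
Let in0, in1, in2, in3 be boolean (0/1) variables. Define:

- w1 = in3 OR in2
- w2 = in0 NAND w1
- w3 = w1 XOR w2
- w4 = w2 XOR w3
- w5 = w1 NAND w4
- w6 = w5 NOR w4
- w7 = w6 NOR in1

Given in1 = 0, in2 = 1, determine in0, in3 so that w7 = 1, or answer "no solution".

in0=1 in3=0

w7 = w6 NOR in1 must be 1, so both w6 = 0 and in1 = 0.
w6 = w5 NOR w4 must be 0, so at least one of w5, w4 is 1.
Check with in1 = 0, in2 = 1 and in0=1, in3=0:
w1 = in3 OR in2 = 0 OR 1 = 1
w2 = in0 NAND w1 = 1 NAND 1 = 0
w3 = w1 XOR w2 = 1 XOR 0 = 1
w4 = w2 XOR w3 = 0 XOR 1 = 1
w5 = w1 NAND w4 = 1 NAND 1 = 0
w6 = w5 NOR w4 = 0 NOR 1 = 0
w7 = w6 NOR in1 = 0 NOR 0 = 1
So w7 = 1.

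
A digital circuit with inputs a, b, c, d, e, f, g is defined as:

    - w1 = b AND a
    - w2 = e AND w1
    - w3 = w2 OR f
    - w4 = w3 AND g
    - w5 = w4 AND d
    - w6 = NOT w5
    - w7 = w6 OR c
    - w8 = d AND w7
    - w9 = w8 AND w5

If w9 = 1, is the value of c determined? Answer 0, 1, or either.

w9 = w8 AND w5 must be 1, so both w8 = 1 and w5 = 1.
w8 = d AND w7 must be 1, so both d = 1 and w7 = 1.
Every assignment with w9 = 1 has c = 1; there are 9 such assignment(s).

1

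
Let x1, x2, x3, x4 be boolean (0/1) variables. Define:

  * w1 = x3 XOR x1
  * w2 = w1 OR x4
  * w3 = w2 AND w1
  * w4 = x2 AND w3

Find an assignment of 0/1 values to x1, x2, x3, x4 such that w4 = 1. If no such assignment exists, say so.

x1=0, x2=1, x3=1, x4=1

w4 = x2 AND w3 must be 1, so both x2 = 1 and w3 = 1.
w3 = w2 AND w1 must be 1, so both w2 = 1 and w1 = 1.
Check with x1=0, x2=1, x3=1, x4=1:
w1 = x3 XOR x1 = 1 XOR 0 = 1
w2 = w1 OR x4 = 1 OR 1 = 1
w3 = w2 AND w1 = 1 AND 1 = 1
w4 = x2 AND w3 = 1 AND 1 = 1
So w4 = 1 as required.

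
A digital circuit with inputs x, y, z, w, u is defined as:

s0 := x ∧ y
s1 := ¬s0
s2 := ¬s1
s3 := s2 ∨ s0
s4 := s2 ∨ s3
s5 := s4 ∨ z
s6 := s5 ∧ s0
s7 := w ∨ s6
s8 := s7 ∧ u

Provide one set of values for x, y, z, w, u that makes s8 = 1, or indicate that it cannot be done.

s8 = s7 ∧ u must be 1, so both s7 = 1 and u = 1.
Check with x=0, y=1, z=1, w=1, u=1:
s0 = x ∧ y = 0 ∧ 1 = 0
s1 = ¬s0 = ¬0 = 1
s2 = ¬s1 = ¬1 = 0
s3 = s2 ∨ s0 = 0 ∨ 0 = 0
s4 = s2 ∨ s3 = 0 ∨ 0 = 0
s5 = s4 ∨ z = 0 ∨ 1 = 1
s6 = s5 ∧ s0 = 1 ∧ 0 = 0
s7 = w ∨ s6 = 1 ∨ 0 = 1
s8 = s7 ∧ u = 1 ∧ 1 = 1
So s8 = 1 as required.

x=0, y=1, z=1, w=1, u=1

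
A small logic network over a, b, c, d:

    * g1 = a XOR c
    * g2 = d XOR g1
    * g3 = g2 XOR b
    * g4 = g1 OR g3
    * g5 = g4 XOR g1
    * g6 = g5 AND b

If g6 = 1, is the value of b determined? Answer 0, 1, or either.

1

g6 = g5 AND b must be 1, so both g5 = 1 and b = 1.
g5 = g4 XOR g1 must be 1, so g4 and g1 differ.
Every assignment with g6 = 1 has b = 1; there are 2 such assignment(s).
  a=0, b=1, c=0, d=0
  a=1, b=1, c=1, d=0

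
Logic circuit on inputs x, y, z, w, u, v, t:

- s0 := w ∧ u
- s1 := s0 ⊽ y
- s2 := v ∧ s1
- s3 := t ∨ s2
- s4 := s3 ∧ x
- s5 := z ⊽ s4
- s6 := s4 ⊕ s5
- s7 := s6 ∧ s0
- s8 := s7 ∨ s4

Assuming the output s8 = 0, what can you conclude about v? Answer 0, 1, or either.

either

Both values of v occur among assignments with s8 = 0:
  v=0: x=0, y=0, z=0, w=0, u=0, v=0, t=0
  v=1: x=0, y=0, z=0, w=0, u=0, v=1, t=0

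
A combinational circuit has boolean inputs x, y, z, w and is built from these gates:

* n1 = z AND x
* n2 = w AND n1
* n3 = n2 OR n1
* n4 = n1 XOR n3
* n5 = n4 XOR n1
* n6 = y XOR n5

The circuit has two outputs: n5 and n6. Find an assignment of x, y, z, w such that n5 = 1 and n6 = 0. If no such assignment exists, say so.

Check with x=1, y=1, z=1, w=0:
n1 = z AND x = 1 AND 1 = 1
n2 = w AND n1 = 0 AND 1 = 0
n3 = n2 OR n1 = 0 OR 1 = 1
n4 = n1 XOR n3 = 1 XOR 1 = 0
n5 = n4 XOR n1 = 0 XOR 1 = 1
n6 = y XOR n5 = 1 XOR 1 = 0
So n5 = 1 and n6 = 0.

x=1, y=1, z=1, w=0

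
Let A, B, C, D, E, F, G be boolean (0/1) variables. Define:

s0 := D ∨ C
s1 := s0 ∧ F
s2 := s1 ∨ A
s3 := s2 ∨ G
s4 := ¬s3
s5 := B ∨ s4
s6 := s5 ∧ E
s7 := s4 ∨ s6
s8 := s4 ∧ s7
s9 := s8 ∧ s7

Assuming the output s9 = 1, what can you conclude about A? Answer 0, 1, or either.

0

s9 = s8 ∧ s7 must be 1, so both s8 = 1 and s7 = 1.
s8 = s4 ∧ s7 must be 1, so both s4 = 1 and s7 = 1.
s7 = s4 ∨ s6 must be 1, so at least one of s4, s6 is 1.
Every assignment with s9 = 1 has A = 0; there are 20 such assignment(s).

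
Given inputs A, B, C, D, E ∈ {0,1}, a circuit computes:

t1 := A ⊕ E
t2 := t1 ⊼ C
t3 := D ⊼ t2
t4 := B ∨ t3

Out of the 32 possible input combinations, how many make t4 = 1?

26

t4 = B ∨ t3 must be 1, so at least one of B, t3 is 1.
Enumerating the 32 input combinations, 26 give t4 = 1 and 6 give t4 = 0.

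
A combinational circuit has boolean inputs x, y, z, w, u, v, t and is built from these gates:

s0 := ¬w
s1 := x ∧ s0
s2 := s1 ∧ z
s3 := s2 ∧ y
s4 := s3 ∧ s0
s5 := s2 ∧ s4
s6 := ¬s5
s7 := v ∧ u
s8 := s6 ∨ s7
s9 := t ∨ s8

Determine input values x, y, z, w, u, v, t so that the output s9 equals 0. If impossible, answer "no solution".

Check with x=1, y=1, z=1, w=0, u=1, v=0, t=0:
s0 = ¬w = ¬0 = 1
s1 = x ∧ s0 = 1 ∧ 1 = 1
s2 = s1 ∧ z = 1 ∧ 1 = 1
s3 = s2 ∧ y = 1 ∧ 1 = 1
s4 = s3 ∧ s0 = 1 ∧ 1 = 1
s5 = s2 ∧ s4 = 1 ∧ 1 = 1
s6 = ¬s5 = ¬1 = 0
s7 = v ∧ u = 0 ∧ 1 = 0
s8 = s6 ∨ s7 = 0 ∨ 0 = 0
s9 = t ∨ s8 = 0 ∨ 0 = 0
So s9 = 0 as required.

x=1, y=1, z=1, w=0, u=1, v=0, t=0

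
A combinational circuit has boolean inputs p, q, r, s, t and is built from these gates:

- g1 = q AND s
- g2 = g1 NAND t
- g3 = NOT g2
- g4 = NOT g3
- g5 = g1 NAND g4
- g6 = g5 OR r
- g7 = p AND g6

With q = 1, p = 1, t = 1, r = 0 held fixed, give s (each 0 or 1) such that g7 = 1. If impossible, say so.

g7 = p AND g6 must be 1, so both p = 1 and g6 = 1.
Check with q = 1, p = 1, t = 1, r = 0 and s=0:
g1 = q AND s = 1 AND 0 = 0
g2 = g1 NAND t = 0 NAND 1 = 1
g3 = NOT g2 = NOT 1 = 0
g4 = NOT g3 = NOT 0 = 1
g5 = g1 NAND g4 = 0 NAND 1 = 1
g6 = g5 OR r = 1 OR 0 = 1
g7 = p AND g6 = 1 AND 1 = 1
So g7 = 1.

s=0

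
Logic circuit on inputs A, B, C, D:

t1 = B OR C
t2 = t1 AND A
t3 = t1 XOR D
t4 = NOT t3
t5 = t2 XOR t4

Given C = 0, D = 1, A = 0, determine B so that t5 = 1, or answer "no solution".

B=1

Check with C = 0, D = 1, A = 0 and B=1:
t1 = B OR C = 1 OR 0 = 1
t2 = t1 AND A = 1 AND 0 = 0
t3 = t1 XOR D = 1 XOR 1 = 0
t4 = NOT t3 = NOT 0 = 1
t5 = t2 XOR t4 = 0 XOR 1 = 1
So t5 = 1.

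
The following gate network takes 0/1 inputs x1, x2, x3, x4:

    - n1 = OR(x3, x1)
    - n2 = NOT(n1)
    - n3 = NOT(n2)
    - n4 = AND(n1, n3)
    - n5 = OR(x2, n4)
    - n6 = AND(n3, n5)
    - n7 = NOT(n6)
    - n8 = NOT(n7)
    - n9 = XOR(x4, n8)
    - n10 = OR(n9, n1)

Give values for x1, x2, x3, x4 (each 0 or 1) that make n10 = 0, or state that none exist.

x1=0, x2=1, x3=0, x4=0

n10 = OR(n9, n1) must be 0, so both n9 = 0 and n1 = 0.
Check with x1=0, x2=1, x3=0, x4=0:
n1 = OR(x3, x1) = OR(0, 0) = 0
n2 = NOT(n1) = NOT 0 = 1
n3 = NOT(n2) = NOT 1 = 0
n4 = AND(n1, n3) = AND(0, 0) = 0
n5 = OR(x2, n4) = OR(1, 0) = 1
n6 = AND(n3, n5) = AND(0, 1) = 0
n7 = NOT(n6) = NOT 0 = 1
n8 = NOT(n7) = NOT 1 = 0
n9 = XOR(x4, n8) = XOR(0, 0) = 0
n10 = OR(n9, n1) = OR(0, 0) = 0
So n10 = 0 as required.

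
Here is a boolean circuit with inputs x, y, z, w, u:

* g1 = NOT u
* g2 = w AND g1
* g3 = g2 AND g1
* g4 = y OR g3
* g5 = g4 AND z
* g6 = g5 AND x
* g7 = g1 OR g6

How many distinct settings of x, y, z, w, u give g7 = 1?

18

g7 = g1 OR g6 must be 1, so at least one of g1, g6 is 1.
Enumerating the 32 input combinations, 18 give g7 = 1 and 14 give g7 = 0.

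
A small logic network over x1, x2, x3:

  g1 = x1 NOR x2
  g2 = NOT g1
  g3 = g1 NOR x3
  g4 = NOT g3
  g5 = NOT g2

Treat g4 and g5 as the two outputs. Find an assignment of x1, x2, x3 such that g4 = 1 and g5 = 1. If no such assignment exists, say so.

x1=0, x2=0, x3=1

Check with x1=0, x2=0, x3=1:
g1 = x1 NOR x2 = 0 NOR 0 = 1
g2 = NOT g1 = NOT 1 = 0
g3 = g1 NOR x3 = 1 NOR 1 = 0
g4 = NOT g3 = NOT 0 = 1
g5 = NOT g2 = NOT 0 = 1
So g4 = 1 and g5 = 1.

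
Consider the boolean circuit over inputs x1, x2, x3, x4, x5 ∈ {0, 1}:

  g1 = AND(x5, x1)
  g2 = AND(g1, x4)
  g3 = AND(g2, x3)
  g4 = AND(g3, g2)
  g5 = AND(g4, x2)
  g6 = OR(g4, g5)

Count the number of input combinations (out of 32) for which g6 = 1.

2

g6 = OR(g4, g5) must be 1, so at least one of g4, g5 is 1.
Enumerating the 32 input combinations, 2 give g6 = 1 and 30 give g6 = 0.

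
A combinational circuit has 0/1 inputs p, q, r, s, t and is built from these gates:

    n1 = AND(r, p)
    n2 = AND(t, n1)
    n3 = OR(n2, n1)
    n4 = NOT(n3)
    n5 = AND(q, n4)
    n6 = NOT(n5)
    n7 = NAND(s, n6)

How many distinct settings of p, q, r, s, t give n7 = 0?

10

n7 = NAND(s, n6) must be 0, so both s = 1 and n6 = 1.
Enumerating the 32 input combinations, 10 give n7 = 0 and 22 give n7 = 1.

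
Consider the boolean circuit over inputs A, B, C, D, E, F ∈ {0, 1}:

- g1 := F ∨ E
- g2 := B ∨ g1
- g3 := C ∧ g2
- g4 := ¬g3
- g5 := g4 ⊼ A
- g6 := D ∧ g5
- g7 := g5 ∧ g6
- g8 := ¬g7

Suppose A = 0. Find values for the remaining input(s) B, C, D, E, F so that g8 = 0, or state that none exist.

B=1 C=0 D=1 E=1 F=1

g8 = ¬g7 must be 0, so g7 = 1.
Check with A = 0 and B=1, C=0, D=1, E=1, F=1:
g1 = F ∨ E = 1 ∨ 1 = 1
g2 = B ∨ g1 = 1 ∨ 1 = 1
g3 = C ∧ g2 = 0 ∧ 1 = 0
g4 = ¬g3 = ¬0 = 1
g5 = g4 ⊼ A = 1 ⊼ 0 = 1
g6 = D ∧ g5 = 1 ∧ 1 = 1
g7 = g5 ∧ g6 = 1 ∧ 1 = 1
g8 = ¬g7 = ¬1 = 0
So g8 = 0.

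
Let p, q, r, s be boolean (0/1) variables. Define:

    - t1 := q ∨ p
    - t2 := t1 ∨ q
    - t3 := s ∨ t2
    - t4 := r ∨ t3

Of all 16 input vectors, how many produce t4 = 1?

t4 = r ∨ t3 must be 1, so at least one of r, t3 is 1.
Enumerating the 16 input combinations, 15 give t4 = 1 and 1 give t4 = 0.

15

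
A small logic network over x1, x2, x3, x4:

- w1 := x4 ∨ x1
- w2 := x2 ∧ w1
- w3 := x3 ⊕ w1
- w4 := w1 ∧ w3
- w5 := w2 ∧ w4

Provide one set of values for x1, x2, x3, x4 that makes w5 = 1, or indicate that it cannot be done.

w5 = w2 ∧ w4 must be 1, so both w2 = 1 and w4 = 1.
w2 = x2 ∧ w1 must be 1, so both x2 = 1 and w1 = 1.
w4 = w1 ∧ w3 must be 1, so both w1 = 1 and w3 = 1.
Check with x1=1, x2=1, x3=0, x4=1:
w1 = x4 ∨ x1 = 1 ∨ 1 = 1
w2 = x2 ∧ w1 = 1 ∧ 1 = 1
w3 = x3 ⊕ w1 = 0 ⊕ 1 = 1
w4 = w1 ∧ w3 = 1 ∧ 1 = 1
w5 = w2 ∧ w4 = 1 ∧ 1 = 1
So w5 = 1 as required.

x1=1, x2=1, x3=0, x4=1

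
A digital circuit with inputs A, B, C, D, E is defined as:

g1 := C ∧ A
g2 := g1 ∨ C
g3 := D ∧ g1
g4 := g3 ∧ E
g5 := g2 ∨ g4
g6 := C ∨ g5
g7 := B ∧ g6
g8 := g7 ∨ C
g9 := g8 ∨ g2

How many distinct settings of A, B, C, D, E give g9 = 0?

16

g9 = g8 ∨ g2 must be 0, so both g8 = 0 and g2 = 0.
Enumerating the 32 input combinations, 16 give g9 = 0 and 16 give g9 = 1.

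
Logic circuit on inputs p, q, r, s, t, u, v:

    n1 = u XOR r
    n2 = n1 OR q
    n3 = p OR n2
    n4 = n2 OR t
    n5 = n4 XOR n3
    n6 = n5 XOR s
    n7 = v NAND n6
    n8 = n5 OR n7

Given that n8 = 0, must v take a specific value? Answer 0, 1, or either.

1

n8 = n5 OR n7 must be 0, so both n5 = 0 and n7 = 0.
n5 = n4 XOR n3 must be 0, so n4 and n3 are equal.
Every assignment with n8 = 0 has v = 1; there are 28 such assignment(s).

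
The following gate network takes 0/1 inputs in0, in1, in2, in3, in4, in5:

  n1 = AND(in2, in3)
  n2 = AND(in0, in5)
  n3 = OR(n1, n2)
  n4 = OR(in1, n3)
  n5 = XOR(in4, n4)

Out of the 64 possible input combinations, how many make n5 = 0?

n5 = XOR(in4, n4) must be 0, so in4 and n4 are equal.
Enumerating the 64 input combinations, 32 give n5 = 0 and 32 give n5 = 1.

32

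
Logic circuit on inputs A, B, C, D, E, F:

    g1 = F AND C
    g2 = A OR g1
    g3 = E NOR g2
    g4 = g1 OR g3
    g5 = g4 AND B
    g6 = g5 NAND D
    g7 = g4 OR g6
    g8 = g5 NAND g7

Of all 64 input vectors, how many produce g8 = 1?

50

g8 = g5 NAND g7 must be 1, so at least one of g5, g7 is 0.
Enumerating the 64 input combinations, 50 give g8 = 1 and 14 give g8 = 0.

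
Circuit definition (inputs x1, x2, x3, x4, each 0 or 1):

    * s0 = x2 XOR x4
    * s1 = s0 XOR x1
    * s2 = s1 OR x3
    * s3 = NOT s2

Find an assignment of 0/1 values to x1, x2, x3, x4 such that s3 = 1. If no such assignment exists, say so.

Check with x1=1, x2=0, x3=0, x4=1:
s0 = x2 XOR x4 = 0 XOR 1 = 1
s1 = s0 XOR x1 = 1 XOR 1 = 0
s2 = s1 OR x3 = 0 OR 0 = 0
s3 = NOT s2 = NOT 0 = 1
So s3 = 1 as required.

x1=1, x2=0, x3=0, x4=1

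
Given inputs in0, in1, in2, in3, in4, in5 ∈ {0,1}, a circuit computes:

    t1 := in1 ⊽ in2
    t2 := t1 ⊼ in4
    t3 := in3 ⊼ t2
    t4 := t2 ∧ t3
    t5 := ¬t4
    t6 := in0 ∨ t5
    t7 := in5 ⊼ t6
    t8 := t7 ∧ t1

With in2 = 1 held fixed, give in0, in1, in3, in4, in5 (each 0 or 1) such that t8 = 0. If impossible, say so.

in0=0, in1=0, in3=0, in4=1, in5=1

t8 = t7 ∧ t1 must be 0, so at least one of t7, t1 is 0.
Check with in2 = 1 and in0=0, in1=0, in3=0, in4=1, in5=1:
t1 = in1 ⊽ in2 = 0 ⊽ 1 = 0
t2 = t1 ⊼ in4 = 0 ⊼ 1 = 1
t3 = in3 ⊼ t2 = 0 ⊼ 1 = 1
t4 = t2 ∧ t3 = 1 ∧ 1 = 1
t5 = ¬t4 = ¬1 = 0
t6 = in0 ∨ t5 = 0 ∨ 0 = 0
t7 = in5 ⊼ t6 = 1 ⊼ 0 = 1
t8 = t7 ∧ t1 = 1 ∧ 0 = 0
So t8 = 0.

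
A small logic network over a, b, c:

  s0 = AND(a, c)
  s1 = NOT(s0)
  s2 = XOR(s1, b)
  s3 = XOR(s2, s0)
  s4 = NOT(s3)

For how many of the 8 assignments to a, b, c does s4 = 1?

s4 = NOT(s3) must be 1, so s3 = 0.
s3 = XOR(s2, s0) must be 0, so s2 and s0 are equal.
Satisfying assignments:
  a=0, b=1, c=0
  a=0, b=1, c=1
  a=1, b=1, c=0
  a=1, b=1, c=1

4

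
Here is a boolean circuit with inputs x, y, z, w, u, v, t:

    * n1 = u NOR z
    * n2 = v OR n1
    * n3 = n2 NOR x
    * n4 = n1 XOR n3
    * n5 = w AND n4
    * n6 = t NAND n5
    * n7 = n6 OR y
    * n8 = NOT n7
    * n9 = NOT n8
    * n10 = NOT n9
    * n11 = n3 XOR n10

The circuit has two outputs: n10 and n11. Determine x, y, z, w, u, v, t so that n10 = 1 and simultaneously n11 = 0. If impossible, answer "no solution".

Check with x=0, y=0, z=1, w=1, u=1, v=0, t=1:
n1 = u NOR z = 1 NOR 1 = 0
n2 = v OR n1 = 0 OR 0 = 0
n3 = n2 NOR x = 0 NOR 0 = 1
n4 = n1 XOR n3 = 0 XOR 1 = 1
n5 = w AND n4 = 1 AND 1 = 1
n6 = t NAND n5 = 1 NAND 1 = 0
n7 = n6 OR y = 0 OR 0 = 0
n8 = NOT n7 = NOT 0 = 1
n9 = NOT n8 = NOT 1 = 0
n10 = NOT n9 = NOT 0 = 1
n11 = n3 XOR n10 = 1 XOR 1 = 0
So n10 = 1 and n11 = 0.

x=0, y=0, z=1, w=1, u=1, v=0, t=1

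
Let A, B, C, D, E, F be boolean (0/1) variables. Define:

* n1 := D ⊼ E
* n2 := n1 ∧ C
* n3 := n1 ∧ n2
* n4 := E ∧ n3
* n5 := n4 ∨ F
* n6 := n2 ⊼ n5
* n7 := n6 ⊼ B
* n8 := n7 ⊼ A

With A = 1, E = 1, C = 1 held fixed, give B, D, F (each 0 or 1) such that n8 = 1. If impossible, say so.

n8 = n7 ⊼ A must be 1, so at least one of n7, A is 0.
Check with A = 1, E = 1, C = 1 and B=1, D=1, F=1:
n1 = D ⊼ E = 1 ⊼ 1 = 0
n2 = n1 ∧ C = 0 ∧ 1 = 0
n3 = n1 ∧ n2 = 0 ∧ 0 = 0
n4 = E ∧ n3 = 1 ∧ 0 = 0
n5 = n4 ∨ F = 0 ∨ 1 = 1
n6 = n2 ⊼ n5 = 0 ⊼ 1 = 1
n7 = n6 ⊼ B = 1 ⊼ 1 = 0
n8 = n7 ⊼ A = 0 ⊼ 1 = 1
So n8 = 1.

B=1 D=1 F=1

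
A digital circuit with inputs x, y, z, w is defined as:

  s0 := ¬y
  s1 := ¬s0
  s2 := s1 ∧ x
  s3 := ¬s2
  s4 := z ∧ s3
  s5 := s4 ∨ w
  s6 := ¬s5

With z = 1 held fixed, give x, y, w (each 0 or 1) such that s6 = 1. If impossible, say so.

x=1, y=1, w=0

s6 = ¬s5 must be 1, so s5 = 0.
Check with z = 1 and x=1, y=1, w=0:
s0 = ¬y = ¬1 = 0
s1 = ¬s0 = ¬0 = 1
s2 = s1 ∧ x = 1 ∧ 1 = 1
s3 = ¬s2 = ¬1 = 0
s4 = z ∧ s3 = 1 ∧ 0 = 0
s5 = s4 ∨ w = 0 ∨ 0 = 0
s6 = ¬s5 = ¬0 = 1
So s6 = 1.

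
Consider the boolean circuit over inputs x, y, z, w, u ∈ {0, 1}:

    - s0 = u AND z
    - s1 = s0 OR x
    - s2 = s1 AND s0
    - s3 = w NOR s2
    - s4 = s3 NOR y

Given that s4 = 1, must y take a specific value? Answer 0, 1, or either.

s4 = s3 NOR y must be 1, so both s3 = 0 and y = 0.
s3 = w NOR s2 must be 0, so at least one of w, s2 is 1.
Every assignment with s4 = 1 has y = 0; there are 10 such assignment(s).

0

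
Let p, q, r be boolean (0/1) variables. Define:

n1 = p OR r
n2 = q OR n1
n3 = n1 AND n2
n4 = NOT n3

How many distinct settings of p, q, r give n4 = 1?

n4 = NOT n3 must be 1, so n3 = 0.
n3 = n1 AND n2 must be 0, so at least one of n1, n2 is 0.
Satisfying assignments:
  p=0, q=0, r=0
  p=0, q=1, r=0

2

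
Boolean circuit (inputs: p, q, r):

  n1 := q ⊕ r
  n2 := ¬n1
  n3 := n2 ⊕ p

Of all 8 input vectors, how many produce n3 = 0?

n3 = n2 ⊕ p must be 0, so n2 and p are equal.
Satisfying assignments:
  p=0, q=0, r=1
  p=0, q=1, r=0
  p=1, q=0, r=0
  p=1, q=1, r=1

4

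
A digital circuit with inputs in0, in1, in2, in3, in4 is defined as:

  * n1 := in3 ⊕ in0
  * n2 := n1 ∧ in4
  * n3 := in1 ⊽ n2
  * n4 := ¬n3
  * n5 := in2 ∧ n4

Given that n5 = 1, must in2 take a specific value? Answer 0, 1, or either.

1

n5 = in2 ∧ n4 must be 1, so both in2 = 1 and n4 = 1.
Every assignment with n5 = 1 has in2 = 1; there are 10 such assignment(s).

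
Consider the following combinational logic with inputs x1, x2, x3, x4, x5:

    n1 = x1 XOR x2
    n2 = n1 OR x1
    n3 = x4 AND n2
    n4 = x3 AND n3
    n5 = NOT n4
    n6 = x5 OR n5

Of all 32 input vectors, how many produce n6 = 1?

29

n6 = x5 OR n5 must be 1, so at least one of x5, n5 is 1.
Enumerating the 32 input combinations, 29 give n6 = 1 and 3 give n6 = 0.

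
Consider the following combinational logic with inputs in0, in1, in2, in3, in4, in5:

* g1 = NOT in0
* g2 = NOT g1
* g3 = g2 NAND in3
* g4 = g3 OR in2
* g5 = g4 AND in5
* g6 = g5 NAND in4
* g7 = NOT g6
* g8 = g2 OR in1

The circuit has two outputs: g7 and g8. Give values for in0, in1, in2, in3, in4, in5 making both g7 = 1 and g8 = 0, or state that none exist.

in0=0, in1=0, in2=0, in3=0, in4=1, in5=1

Check with in0=0, in1=0, in2=0, in3=0, in4=1, in5=1:
g1 = NOT in0 = NOT 0 = 1
g2 = NOT g1 = NOT 1 = 0
g3 = g2 NAND in3 = 0 NAND 0 = 1
g4 = g3 OR in2 = 1 OR 0 = 1
g5 = g4 AND in5 = 1 AND 1 = 1
g6 = g5 NAND in4 = 1 NAND 1 = 0
g7 = NOT g6 = NOT 0 = 1
g8 = g2 OR in1 = 0 OR 0 = 0
So g7 = 1 and g8 = 0.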